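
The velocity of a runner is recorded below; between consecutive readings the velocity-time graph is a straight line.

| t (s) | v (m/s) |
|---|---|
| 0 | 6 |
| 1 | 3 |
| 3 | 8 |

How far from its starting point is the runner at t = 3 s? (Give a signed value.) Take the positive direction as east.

Net displacement equals the area under the velocity-time graph (areas below the axis count negative).
0–1 s: ½(6 + 3)(1) = 4.5 m
1–3 s: ½(3 + 8)(2) = 11 m
Net displacement = 15.5 m

15.5 m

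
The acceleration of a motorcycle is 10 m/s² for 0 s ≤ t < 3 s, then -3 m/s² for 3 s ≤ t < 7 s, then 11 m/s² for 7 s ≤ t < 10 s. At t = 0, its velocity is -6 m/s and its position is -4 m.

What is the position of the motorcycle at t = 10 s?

On each constant-a segment, Δv = aΔt and Δx = v₀Δt + ½aΔt²; chain segment to segment.
0–3 s: v starts -6 m/s; Δx = -6·3 + ½·10·3² = 27 m; v ends 24 m/s.
3–7 s: v starts 24 m/s; Δx = 24·4 + ½·-3·4² = 72 m; v ends 12 m/s.
7–10 s: v starts 12 m/s; Δx = 12·3 + ½·11·3² = 85.5 m; v ends 45 m/s.
x(10) = -4 + Σ Δx = 180.5 m.

180.5 m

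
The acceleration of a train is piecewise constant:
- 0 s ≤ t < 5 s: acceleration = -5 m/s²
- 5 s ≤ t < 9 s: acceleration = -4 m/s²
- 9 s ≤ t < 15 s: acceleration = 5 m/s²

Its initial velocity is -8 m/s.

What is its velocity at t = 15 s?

Δv equals the area under the a-t graph; then v = v₀ + Δv.
0–5 s: -5 × 5 = -25 m/s
5–9 s: -4 × 4 = -16 m/s
9–15 s: 5 × 6 = 30 m/s
Δv = -11 m/s, so v(15) = -8 + (-11) = -19 m/s.

-19 m/s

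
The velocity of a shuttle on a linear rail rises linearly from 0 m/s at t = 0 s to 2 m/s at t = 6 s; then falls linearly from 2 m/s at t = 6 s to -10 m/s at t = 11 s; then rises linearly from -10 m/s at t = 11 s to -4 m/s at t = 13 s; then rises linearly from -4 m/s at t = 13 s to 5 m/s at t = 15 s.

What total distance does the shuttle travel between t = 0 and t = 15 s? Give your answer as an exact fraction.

Total distance travelled is ∫|v| dt — sum the magnitudes of each area piece.
0–6 s: |½(0 + 2)(6)| = 6 m
6–11 s: v = 0 at t = 41/6 s; triangle areas 5/6 + 125/6 = 65/3 m
11–13 s: |½(-10 + -4)(2)| = 14 m
13–15 s: v = 0 at t = 125/9 s; triangle areas 16/9 + 25/9 = 41/9 m
Total distance = 416/9 m

416/9 m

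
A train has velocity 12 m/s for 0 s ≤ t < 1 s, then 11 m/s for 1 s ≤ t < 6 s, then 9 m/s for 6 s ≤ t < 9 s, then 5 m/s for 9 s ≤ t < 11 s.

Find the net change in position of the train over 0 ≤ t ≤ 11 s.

104 m

Displacement is the signed area under the v-t curve.
0–1 s: 12 × 1 = 12 m
1–6 s: 11 × 5 = 55 m
6–9 s: 9 × 3 = 27 m
9–11 s: 5 × 2 = 10 m
Net displacement = 104 m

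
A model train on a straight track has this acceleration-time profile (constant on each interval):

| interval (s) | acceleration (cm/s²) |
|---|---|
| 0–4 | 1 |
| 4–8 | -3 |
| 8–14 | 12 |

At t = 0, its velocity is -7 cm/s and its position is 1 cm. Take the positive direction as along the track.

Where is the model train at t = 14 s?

71 cm

On each constant-a segment, Δv = aΔt and Δx = v₀Δt + ½aΔt²; chain segment to segment.
0–4 s: v starts -7 cm/s; Δx = -7·4 + ½·1·4² = -20 cm; v ends -3 cm/s.
4–8 s: v starts -3 cm/s; Δx = -3·4 + ½·-3·4² = -36 cm; v ends -15 cm/s.
8–14 s: v starts -15 cm/s; Δx = -15·6 + ½·12·6² = 126 cm; v ends 57 cm/s.
x(14) = 1 + Σ Δx = 71 cm.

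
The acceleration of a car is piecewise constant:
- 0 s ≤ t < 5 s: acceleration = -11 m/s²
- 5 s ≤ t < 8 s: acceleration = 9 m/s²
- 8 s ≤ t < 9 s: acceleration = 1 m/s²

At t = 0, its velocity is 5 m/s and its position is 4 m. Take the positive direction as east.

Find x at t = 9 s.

On each constant-a segment, Δv = aΔt and Δx = v₀Δt + ½aΔt²; chain segment to segment.
0–5 s: v starts 5 m/s; Δx = 5·5 + ½·-11·5² = -112.5 m; v ends -50 m/s.
5–8 s: v starts -50 m/s; Δx = -50·3 + ½·9·3² = -109.5 m; v ends -23 m/s.
8–9 s: v starts -23 m/s; Δx = -23·1 + ½·1·1² = -22.5 m; v ends -22 m/s.
x(9) = 4 + Σ Δx = -240.5 m.

-240.5 m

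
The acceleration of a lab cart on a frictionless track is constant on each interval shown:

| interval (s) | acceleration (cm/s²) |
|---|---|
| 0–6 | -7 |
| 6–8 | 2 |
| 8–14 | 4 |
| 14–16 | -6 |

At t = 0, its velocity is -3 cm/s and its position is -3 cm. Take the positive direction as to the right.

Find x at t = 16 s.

On each constant-a segment, Δv = aΔt and Δx = v₀Δt + ½aΔt²; chain segment to segment.
0–6 s: v starts -3 cm/s; Δx = -3·6 + ½·-7·6² = -144 cm; v ends -45 cm/s.
6–8 s: v starts -45 cm/s; Δx = -45·2 + ½·2·2² = -86 cm; v ends -41 cm/s.
8–14 s: v starts -41 cm/s; Δx = -41·6 + ½·4·6² = -174 cm; v ends -17 cm/s.
14–16 s: v starts -17 cm/s; Δx = -17·2 + ½·-6·2² = -46 cm; v ends -29 cm/s.
x(16) = -3 + Σ Δx = -453 cm.

-453 cm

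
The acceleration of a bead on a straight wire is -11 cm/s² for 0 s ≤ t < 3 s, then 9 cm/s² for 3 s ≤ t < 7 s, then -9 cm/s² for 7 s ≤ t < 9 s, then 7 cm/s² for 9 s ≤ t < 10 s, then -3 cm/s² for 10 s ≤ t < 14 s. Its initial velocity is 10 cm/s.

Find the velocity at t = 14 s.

-10 cm/s

Δv equals the area under the a-t graph; then v = v₀ + Δv.
0–3 s: -11 × 3 = -33 cm/s
3–7 s: 9 × 4 = 36 cm/s
7–9 s: -9 × 2 = -18 cm/s
9–10 s: 7 × 1 = 7 cm/s
10–14 s: -3 × 4 = -12 cm/s
Δv = -20 cm/s, so v(14) = 10 + (-20) = -10 cm/s.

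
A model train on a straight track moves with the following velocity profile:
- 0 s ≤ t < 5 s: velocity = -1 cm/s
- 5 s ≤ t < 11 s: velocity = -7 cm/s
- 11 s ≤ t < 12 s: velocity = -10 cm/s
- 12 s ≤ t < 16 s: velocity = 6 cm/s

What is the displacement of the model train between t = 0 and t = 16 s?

Displacement is the signed area under the v-t curve.
0–5 s: -1 × 5 = -5 cm
5–11 s: -7 × 6 = -42 cm
11–12 s: -10 × 1 = -10 cm
12–16 s: 6 × 4 = 24 cm
Net displacement = -33 cm

-33 cm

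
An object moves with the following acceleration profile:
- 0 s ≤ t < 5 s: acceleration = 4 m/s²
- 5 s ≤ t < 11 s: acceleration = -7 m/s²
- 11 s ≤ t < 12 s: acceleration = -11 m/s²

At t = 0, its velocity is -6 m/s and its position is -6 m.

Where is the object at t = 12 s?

On each constant-a segment, Δv = aΔt and Δx = v₀Δt + ½aΔt²; chain segment to segment.
0–5 s: v starts -6 m/s; Δx = -6·5 + ½·4·5² = 20 m; v ends 14 m/s.
5–11 s: v starts 14 m/s; Δx = 14·6 + ½·-7·6² = -42 m; v ends -28 m/s.
11–12 s: v starts -28 m/s; Δx = -28·1 + ½·-11·1² = -33.5 m; v ends -39 m/s.
x(12) = -6 + Σ Δx = -61.5 m.

-61.5 m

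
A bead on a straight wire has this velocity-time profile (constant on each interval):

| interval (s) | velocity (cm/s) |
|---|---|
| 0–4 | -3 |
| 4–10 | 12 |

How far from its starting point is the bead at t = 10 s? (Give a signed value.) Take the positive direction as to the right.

Net displacement equals the area under the velocity-time graph (areas below the axis count negative).
0–4 s: -3 × 4 = -12 cm
4–10 s: 12 × 6 = 72 cm
Net displacement = 60 cm

60 cm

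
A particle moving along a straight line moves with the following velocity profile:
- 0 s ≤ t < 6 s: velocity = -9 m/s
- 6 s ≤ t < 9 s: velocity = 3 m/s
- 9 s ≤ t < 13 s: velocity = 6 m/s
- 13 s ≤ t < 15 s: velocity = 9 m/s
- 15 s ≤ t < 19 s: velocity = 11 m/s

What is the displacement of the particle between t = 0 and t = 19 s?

41 m

Net displacement equals the area under the velocity-time graph (areas below the axis count negative).
0–6 s: -9 × 6 = -54 m
6–9 s: 3 × 3 = 9 m
9–13 s: 6 × 4 = 24 m
13–15 s: 9 × 2 = 18 m
15–19 s: 11 × 4 = 44 m
Net displacement = 41 m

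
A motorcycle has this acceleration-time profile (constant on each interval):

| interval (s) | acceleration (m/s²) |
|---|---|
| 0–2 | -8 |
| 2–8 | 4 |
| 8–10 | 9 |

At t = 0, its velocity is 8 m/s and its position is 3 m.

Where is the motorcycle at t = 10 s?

77 m

On each constant-a segment, Δv = aΔt and Δx = v₀Δt + ½aΔt²; chain segment to segment.
0–2 s: v starts 8 m/s; Δx = 8·2 + ½·-8·2² = 0 m; v ends -8 m/s.
2–8 s: v starts -8 m/s; Δx = -8·6 + ½·4·6² = 24 m; v ends 16 m/s.
8–10 s: v starts 16 m/s; Δx = 16·2 + ½·9·2² = 50 m; v ends 34 m/s.
x(10) = 3 + Σ Δx = 77 m.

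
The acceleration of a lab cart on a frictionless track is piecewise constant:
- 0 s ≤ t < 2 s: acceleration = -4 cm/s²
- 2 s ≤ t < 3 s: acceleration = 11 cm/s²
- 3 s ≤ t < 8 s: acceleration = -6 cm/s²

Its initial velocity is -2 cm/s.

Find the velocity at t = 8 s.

Δv equals the area under the a-t graph; then v = v₀ + Δv.
0–2 s: -4 × 2 = -8 cm/s
2–3 s: 11 × 1 = 11 cm/s
3–8 s: -6 × 5 = -30 cm/s
Δv = -27 cm/s, so v(8) = -2 + (-27) = -29 cm/s.

-29 cm/s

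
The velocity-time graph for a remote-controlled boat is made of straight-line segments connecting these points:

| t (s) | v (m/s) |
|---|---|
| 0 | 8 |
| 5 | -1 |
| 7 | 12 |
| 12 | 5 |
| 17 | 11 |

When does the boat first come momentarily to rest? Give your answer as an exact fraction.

t = 40/9 s

v changes sign on 0–5 s (from 8 to -1); the graph is linear there, so v = 0 at t = 0 + (-8)·(5 − 0)/(-1 − 8) = 40/9 s.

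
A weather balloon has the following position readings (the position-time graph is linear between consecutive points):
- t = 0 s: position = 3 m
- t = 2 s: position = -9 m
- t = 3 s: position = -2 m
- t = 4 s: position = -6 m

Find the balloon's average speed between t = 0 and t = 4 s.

5.75 m/s

Average speed = (total path length)/(elapsed time); on a piecewise-linear x-t graph the path length is Σ|Δx|.
0–2 s: |Δx| = |-9 − 3| = 12 m
2–3 s: |Δx| = |-2 − -9| = 7 m
3–4 s: |Δx| = |-6 − -2| = 4 m
Total path = 23 m; average speed = 23/4 = 5.75 m/s.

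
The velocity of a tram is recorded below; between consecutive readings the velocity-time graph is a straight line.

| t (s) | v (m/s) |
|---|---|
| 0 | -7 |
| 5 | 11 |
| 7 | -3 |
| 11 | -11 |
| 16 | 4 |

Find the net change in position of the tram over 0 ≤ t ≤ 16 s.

-27.5 m

Displacement is the signed area under the v-t curve.
0–5 s: ½(-7 + 11)(5) = 10 m
5–7 s: ½(11 + -3)(2) = 8 m
7–11 s: ½(-3 + -11)(4) = -28 m
11–16 s: ½(-11 + 4)(5) = -17.5 m
Net displacement = -27.5 m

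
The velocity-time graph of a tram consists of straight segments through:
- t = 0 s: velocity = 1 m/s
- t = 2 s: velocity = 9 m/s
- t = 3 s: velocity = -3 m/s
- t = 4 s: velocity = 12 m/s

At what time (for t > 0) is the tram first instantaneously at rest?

t = 2.75 s

v changes sign on 2–3 s (from 9 to -3); the graph is linear there, so v = 0 at t = 2 + (-9)·(3 − 2)/(-3 − 9) = 2.75 s.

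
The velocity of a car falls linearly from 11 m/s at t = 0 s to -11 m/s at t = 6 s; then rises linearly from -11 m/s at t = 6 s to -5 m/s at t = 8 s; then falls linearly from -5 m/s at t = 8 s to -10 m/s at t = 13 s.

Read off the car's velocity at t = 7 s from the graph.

-8 m/s

On 6–8 s the graph is linear from -11 to -5 m/s: v(7) = -11 + (-5 − -11)·(7 − 6)/(8 − 6) = -8 m/s.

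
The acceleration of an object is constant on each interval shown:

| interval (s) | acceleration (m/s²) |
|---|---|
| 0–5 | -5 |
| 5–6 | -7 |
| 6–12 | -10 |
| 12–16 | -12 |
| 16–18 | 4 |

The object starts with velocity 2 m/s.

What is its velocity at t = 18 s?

Δv equals the area under the a-t graph; then v = v₀ + Δv.
0–5 s: -5 × 5 = -25 m/s
5–6 s: -7 × 1 = -7 m/s
6–12 s: -10 × 6 = -60 m/s
12–16 s: -12 × 4 = -48 m/s
16–18 s: 4 × 2 = 8 m/s
Δv = -132 m/s, so v(18) = 2 + (-132) = -130 m/s.

-130 m/s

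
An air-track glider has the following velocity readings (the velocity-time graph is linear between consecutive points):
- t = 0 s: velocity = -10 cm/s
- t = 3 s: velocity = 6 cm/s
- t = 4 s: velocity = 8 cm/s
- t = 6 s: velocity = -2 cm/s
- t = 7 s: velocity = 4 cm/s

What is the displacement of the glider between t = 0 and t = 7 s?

8 cm

Net displacement equals the area under the velocity-time graph (areas below the axis count negative).
0–3 s: ½(-10 + 6)(3) = -6 cm
3–4 s: ½(6 + 8)(1) = 7 cm
4–6 s: ½(8 + -2)(2) = 6 cm
6–7 s: ½(-2 + 4)(1) = 1 cm
Net displacement = 8 cm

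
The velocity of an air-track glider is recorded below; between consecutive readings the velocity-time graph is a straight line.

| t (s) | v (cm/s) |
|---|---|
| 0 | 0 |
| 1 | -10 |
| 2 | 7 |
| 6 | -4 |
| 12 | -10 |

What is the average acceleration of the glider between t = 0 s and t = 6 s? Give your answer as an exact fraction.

Average acceleration = Δv/Δt = (-4 − 0)/(6 − 0) = -2/3 cm/s².

-2/3 cm/s²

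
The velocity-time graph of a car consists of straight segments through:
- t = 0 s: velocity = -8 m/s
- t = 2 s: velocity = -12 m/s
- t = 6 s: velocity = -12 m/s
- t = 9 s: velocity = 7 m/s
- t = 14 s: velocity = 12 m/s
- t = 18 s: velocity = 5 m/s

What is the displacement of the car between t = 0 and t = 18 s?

6 m

Net displacement equals the area under the velocity-time graph (areas below the axis count negative).
0–2 s: ½(-8 + -12)(2) = -20 m
2–6 s: -12 × 4 = -48 m
6–9 s: ½(-12 + 7)(3) = -7.5 m
9–14 s: ½(7 + 12)(5) = 47.5 m
14–18 s: ½(12 + 5)(4) = 34 m
Net displacement = 6 m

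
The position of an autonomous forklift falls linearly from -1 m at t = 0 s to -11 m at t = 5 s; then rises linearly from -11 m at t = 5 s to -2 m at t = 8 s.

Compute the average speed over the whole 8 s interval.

Average speed = (total path length)/(elapsed time); on a piecewise-linear x-t graph the path length is Σ|Δx|.
0–5 s: |Δx| = |-11 − -1| = 10 m
5–8 s: |Δx| = |-2 − -11| = 9 m
Total path = 19 m; average speed = 19/8 = 2.375 m/s.

2.375 m/s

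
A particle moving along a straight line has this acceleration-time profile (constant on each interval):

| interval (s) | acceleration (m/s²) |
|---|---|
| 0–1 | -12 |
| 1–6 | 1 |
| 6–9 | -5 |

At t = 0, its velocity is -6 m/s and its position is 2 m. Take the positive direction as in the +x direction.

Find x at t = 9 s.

-149 m

On each constant-a segment, Δv = aΔt and Δx = v₀Δt + ½aΔt²; chain segment to segment.
0–1 s: v starts -6 m/s; Δx = -6·1 + ½·-12·1² = -12 m; v ends -18 m/s.
1–6 s: v starts -18 m/s; Δx = -18·5 + ½·1·5² = -77.5 m; v ends -13 m/s.
6–9 s: v starts -13 m/s; Δx = -13·3 + ½·-5·3² = -61.5 m; v ends -28 m/s.
x(9) = 2 + Σ Δx = -149 m.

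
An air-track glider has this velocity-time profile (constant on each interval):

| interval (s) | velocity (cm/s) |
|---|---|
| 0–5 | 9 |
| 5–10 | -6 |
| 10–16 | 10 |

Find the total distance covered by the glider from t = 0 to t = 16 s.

135 cm

Distance (not displacement) is the total path length: add the absolute areas under v-t.
0–5 s: |9| × 5 = 45 cm
5–10 s: |-6| × 5 = 30 cm
10–16 s: |10| × 6 = 60 cm
Total distance = 135 cm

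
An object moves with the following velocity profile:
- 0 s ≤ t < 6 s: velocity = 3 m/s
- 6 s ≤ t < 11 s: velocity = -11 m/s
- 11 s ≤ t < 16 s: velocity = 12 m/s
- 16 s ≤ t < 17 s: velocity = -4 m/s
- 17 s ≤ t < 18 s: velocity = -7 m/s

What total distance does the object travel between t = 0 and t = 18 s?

144 m

Total distance travelled is ∫|v| dt — sum the magnitudes of each area piece.
0–6 s: |3| × 6 = 18 m
6–11 s: |-11| × 5 = 55 m
11–16 s: |12| × 5 = 60 m
16–17 s: |-4| × 1 = 4 m
17–18 s: |-7| × 1 = 7 m
Total distance = 144 m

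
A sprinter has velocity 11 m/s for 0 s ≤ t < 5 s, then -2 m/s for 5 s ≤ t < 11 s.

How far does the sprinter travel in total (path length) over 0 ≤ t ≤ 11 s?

Total distance travelled is ∫|v| dt — sum the magnitudes of each area piece.
0–5 s: |11| × 5 = 55 m
5–11 s: |-2| × 6 = 12 m
Total distance = 67 m

67 m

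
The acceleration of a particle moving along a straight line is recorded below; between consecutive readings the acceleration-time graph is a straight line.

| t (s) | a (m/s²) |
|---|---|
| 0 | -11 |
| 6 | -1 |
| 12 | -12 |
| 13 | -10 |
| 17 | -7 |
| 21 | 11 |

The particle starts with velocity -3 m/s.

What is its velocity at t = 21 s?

-115 m/s

Δv equals the area under the a-t graph; then v = v₀ + Δv.
0–6 s: ½(-11 + -1)(6) = -36 m/s
6–12 s: ½(-1 + -12)(6) = -39 m/s
12–13 s: ½(-12 + -10)(1) = -11 m/s
13–17 s: ½(-10 + -7)(4) = -34 m/s
17–21 s: ½(-7 + 11)(4) = 8 m/s
Δv = -112 m/s, so v(21) = -3 + (-112) = -115 m/s.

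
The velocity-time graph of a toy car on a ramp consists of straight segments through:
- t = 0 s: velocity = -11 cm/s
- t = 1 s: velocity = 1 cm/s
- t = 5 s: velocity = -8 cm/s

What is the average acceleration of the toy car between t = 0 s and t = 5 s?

0.6 cm/s²

Average acceleration = Δv/Δt = (-8 − -11)/(5 − 0) = 0.6 cm/s².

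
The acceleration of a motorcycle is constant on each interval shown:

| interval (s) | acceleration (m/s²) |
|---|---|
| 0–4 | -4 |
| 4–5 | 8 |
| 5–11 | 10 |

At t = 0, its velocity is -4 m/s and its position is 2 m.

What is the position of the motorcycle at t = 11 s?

On each constant-a segment, Δv = aΔt and Δx = v₀Δt + ½aΔt²; chain segment to segment.
0–4 s: v starts -4 m/s; Δx = -4·4 + ½·-4·4² = -48 m; v ends -20 m/s.
4–5 s: v starts -20 m/s; Δx = -20·1 + ½·8·1² = -16 m; v ends -12 m/s.
5–11 s: v starts -12 m/s; Δx = -12·6 + ½·10·6² = 108 m; v ends 48 m/s.
x(11) = 2 + Σ Δx = 46 m.

46 m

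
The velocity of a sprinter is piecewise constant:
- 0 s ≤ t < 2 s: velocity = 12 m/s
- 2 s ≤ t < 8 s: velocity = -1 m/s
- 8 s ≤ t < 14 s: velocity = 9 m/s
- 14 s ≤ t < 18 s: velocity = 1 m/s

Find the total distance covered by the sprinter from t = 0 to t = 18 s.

Distance (not displacement) is the total path length: add the absolute areas under v-t.
0–2 s: |12| × 2 = 24 m
2–8 s: |-1| × 6 = 6 m
8–14 s: |9| × 6 = 54 m
14–18 s: |1| × 4 = 4 m
Total distance = 88 m

88 m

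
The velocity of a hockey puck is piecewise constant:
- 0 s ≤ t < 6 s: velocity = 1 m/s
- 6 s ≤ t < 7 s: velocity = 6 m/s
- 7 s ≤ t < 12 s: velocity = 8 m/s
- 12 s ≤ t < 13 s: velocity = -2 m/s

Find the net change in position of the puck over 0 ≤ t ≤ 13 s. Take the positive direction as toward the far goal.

50 m

Displacement is the signed area under the v-t curve.
0–6 s: 1 × 6 = 6 m
6–7 s: 6 × 1 = 6 m
7–12 s: 8 × 5 = 40 m
12–13 s: -2 × 1 = -2 m
Net displacement = 50 m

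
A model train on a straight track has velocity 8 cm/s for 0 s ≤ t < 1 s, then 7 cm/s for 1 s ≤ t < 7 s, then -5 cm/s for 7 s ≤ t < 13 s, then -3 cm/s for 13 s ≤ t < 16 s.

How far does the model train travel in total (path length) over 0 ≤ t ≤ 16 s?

89 cm

Total distance travelled is ∫|v| dt — sum the magnitudes of each area piece.
0–1 s: |8| × 1 = 8 cm
1–7 s: |7| × 6 = 42 cm
7–13 s: |-5| × 6 = 30 cm
13–16 s: |-3| × 3 = 9 cm
Total distance = 89 cm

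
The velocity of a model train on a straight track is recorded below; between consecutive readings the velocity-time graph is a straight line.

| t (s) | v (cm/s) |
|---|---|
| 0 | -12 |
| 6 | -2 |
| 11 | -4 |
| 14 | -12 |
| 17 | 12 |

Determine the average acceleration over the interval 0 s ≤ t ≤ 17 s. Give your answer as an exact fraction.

24/17 cm/s²

Average acceleration = Δv/Δt = (12 − -12)/(17 − 0) = 24/17 cm/s².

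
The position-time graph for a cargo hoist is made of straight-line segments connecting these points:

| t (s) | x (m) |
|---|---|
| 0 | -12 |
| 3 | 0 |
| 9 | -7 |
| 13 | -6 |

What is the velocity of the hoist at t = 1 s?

Velocity is the slope of the x-t graph on 0–3 s: (0 − -12)/(3 − 0) = 4 m/s.

4 m/s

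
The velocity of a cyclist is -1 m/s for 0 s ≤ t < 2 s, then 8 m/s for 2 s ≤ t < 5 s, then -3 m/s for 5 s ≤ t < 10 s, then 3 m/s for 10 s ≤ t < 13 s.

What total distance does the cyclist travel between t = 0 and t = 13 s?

50 m

Total distance travelled is ∫|v| dt — sum the magnitudes of each area piece.
0–2 s: |-1| × 2 = 2 m
2–5 s: |8| × 3 = 24 m
5–10 s: |-3| × 5 = 15 m
10–13 s: |3| × 3 = 9 m
Total distance = 50 m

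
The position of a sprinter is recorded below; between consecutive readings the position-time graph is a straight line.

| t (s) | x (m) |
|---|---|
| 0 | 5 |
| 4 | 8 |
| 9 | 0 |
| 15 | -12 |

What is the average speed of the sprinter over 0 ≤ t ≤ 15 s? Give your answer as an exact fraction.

Average speed = (total path length)/(elapsed time); on a piecewise-linear x-t graph the path length is Σ|Δx|.
0–4 s: |Δx| = |8 − 5| = 3 m
4–9 s: |Δx| = |0 − 8| = 8 m
9–15 s: |Δx| = |-12 − 0| = 12 m
Total path = 23 m; average speed = 23/15 = 23/15 m/s.

23/15 m/s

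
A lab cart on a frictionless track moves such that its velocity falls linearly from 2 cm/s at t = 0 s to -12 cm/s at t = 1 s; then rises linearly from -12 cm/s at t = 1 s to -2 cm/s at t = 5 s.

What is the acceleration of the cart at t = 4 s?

Acceleration is the slope of the v-t graph on 1–5 s: (-2 − -12)/(5 − 1) = 2.5 cm/s².

2.5 cm/s²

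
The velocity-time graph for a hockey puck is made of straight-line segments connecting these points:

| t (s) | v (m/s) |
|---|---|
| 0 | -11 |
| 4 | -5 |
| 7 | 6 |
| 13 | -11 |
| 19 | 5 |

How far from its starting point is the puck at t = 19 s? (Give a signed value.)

Net displacement equals the area under the velocity-time graph (areas below the axis count negative).
0–4 s: ½(-11 + -5)(4) = -32 m
4–7 s: ½(-5 + 6)(3) = 1.5 m
7–13 s: ½(6 + -11)(6) = -15 m
13–19 s: ½(-11 + 5)(6) = -18 m
Net displacement = -63.5 m

-63.5 m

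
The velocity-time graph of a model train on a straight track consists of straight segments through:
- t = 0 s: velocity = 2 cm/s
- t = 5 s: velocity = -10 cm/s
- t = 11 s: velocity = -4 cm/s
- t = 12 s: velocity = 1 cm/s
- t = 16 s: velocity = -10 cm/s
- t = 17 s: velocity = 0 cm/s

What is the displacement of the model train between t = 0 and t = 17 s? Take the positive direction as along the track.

-86.5 cm

Displacement is the signed area under the v-t curve.
0–5 s: ½(2 + -10)(5) = -20 cm
5–11 s: ½(-10 + -4)(6) = -42 cm
11–12 s: ½(-4 + 1)(1) = -1.5 cm
12–16 s: ½(1 + -10)(4) = -18 cm
16–17 s: ½(-10 + 0)(1) = -5 cm
Net displacement = -86.5 cm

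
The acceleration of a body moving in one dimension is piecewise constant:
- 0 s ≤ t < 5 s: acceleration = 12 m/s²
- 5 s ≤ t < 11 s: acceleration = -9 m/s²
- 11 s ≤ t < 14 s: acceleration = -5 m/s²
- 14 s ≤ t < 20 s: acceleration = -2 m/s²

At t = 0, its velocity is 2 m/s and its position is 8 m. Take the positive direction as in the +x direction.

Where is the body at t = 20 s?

301.5 m

On each constant-a segment, Δv = aΔt and Δx = v₀Δt + ½aΔt²; chain segment to segment.
0–5 s: v starts 2 m/s; Δx = 2·5 + ½·12·5² = 160 m; v ends 62 m/s.
5–11 s: v starts 62 m/s; Δx = 62·6 + ½·-9·6² = 210 m; v ends 8 m/s.
11–14 s: v starts 8 m/s; Δx = 8·3 + ½·-5·3² = 1.5 m; v ends -7 m/s.
14–20 s: v starts -7 m/s; Δx = -7·6 + ½·-2·6² = -78 m; v ends -19 m/s.
x(20) = 8 + Σ Δx = 301.5 m.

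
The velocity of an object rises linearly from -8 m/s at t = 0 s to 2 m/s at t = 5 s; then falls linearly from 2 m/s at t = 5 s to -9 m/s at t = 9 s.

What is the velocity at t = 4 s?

0 m/s

On 0–5 s the graph is linear from -8 to 2 m/s: v(4) = -8 + (2 − -8)·(4 − 0)/(5 − 0) = 0 m/s.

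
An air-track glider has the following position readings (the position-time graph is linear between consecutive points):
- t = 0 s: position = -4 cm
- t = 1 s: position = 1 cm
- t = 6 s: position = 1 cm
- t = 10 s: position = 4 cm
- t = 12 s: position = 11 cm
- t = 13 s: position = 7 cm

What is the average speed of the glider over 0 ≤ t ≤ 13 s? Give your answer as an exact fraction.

Average speed = (total path length)/(elapsed time); on a piecewise-linear x-t graph the path length is Σ|Δx|.
0–1 s: |Δx| = |1 − -4| = 5 cm
1–6 s: |Δx| = |1 − 1| = 0 cm
6–10 s: |Δx| = |4 − 1| = 3 cm
10–12 s: |Δx| = |11 − 4| = 7 cm
12–13 s: |Δx| = |7 − 11| = 4 cm
Total path = 19 cm; average speed = 19/13 = 19/13 cm/s.

19/13 cm/s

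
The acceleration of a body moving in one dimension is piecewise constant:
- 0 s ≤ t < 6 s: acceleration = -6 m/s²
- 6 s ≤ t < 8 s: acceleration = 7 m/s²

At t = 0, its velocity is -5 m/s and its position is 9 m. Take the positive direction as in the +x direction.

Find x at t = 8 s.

On each constant-a segment, Δv = aΔt and Δx = v₀Δt + ½aΔt²; chain segment to segment.
0–6 s: v starts -5 m/s; Δx = -5·6 + ½·-6·6² = -138 m; v ends -41 m/s.
6–8 s: v starts -41 m/s; Δx = -41·2 + ½·7·2² = -68 m; v ends -27 m/s.
x(8) = 9 + Σ Δx = -197 m.

-197 m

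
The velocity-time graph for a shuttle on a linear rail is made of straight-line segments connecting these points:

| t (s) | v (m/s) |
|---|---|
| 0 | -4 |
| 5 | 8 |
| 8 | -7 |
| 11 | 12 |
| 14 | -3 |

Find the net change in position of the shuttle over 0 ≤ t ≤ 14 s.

32.5 m

Displacement is the signed area under the v-t curve.
0–5 s: ½(-4 + 8)(5) = 10 m
5–8 s: ½(8 + -7)(3) = 1.5 m
8–11 s: ½(-7 + 12)(3) = 7.5 m
11–14 s: ½(12 + -3)(3) = 13.5 m
Net displacement = 32.5 m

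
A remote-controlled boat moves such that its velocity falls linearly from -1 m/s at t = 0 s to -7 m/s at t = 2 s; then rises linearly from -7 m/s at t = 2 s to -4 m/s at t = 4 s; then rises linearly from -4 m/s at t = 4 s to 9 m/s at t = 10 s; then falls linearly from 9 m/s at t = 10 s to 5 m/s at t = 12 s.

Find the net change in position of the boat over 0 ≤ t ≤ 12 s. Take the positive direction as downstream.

Displacement is the signed area under the v-t curve.
0–2 s: ½(-1 + -7)(2) = -8 m
2–4 s: ½(-7 + -4)(2) = -11 m
4–10 s: ½(-4 + 9)(6) = 15 m
10–12 s: ½(9 + 5)(2) = 14 m
Net displacement = 10 m

10 m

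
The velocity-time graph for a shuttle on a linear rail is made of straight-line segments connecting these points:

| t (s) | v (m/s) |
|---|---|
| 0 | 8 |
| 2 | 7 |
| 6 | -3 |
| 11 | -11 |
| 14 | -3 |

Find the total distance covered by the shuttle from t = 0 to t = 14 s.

82.6 m

Distance (not displacement) is the total path length: add the absolute areas under v-t.
0–2 s: |½(8 + 7)(2)| = 15 m
2–6 s: v = 0 at t = 4.8 s; triangle areas 9.8 + 1.8 = 11.6 m
6–11 s: |½(-3 + -11)(5)| = 35 m
11–14 s: |½(-11 + -3)(3)| = 21 m
Total distance = 82.6 m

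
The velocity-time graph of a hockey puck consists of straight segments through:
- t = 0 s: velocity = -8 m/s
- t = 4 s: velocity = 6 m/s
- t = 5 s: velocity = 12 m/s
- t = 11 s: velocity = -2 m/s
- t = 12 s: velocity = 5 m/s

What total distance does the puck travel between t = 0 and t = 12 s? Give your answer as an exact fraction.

799/14 m

Distance (not displacement) is the total path length: add the absolute areas under v-t.
0–4 s: v = 0 at t = 16/7 s; triangle areas 64/7 + 36/7 = 100/7 m
4–5 s: |½(6 + 12)(1)| = 9 m
5–11 s: v = 0 at t = 71/7 s; triangle areas 216/7 + 6/7 = 222/7 m
11–12 s: v = 0 at t = 79/7 s; triangle areas 2/7 + 25/14 = 29/14 m
Total distance = 799/14 m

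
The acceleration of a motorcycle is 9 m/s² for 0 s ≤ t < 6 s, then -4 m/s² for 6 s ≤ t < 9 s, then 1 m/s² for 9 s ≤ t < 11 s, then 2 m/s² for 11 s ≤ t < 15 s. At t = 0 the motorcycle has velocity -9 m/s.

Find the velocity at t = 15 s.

43 m/s

Δv equals the area under the a-t graph; then v = v₀ + Δv.
0–6 s: 9 × 6 = 54 m/s
6–9 s: -4 × 3 = -12 m/s
9–11 s: 1 × 2 = 2 m/s
11–15 s: 2 × 4 = 8 m/s
Δv = 52 m/s, so v(15) = -9 + (52) = 43 m/s.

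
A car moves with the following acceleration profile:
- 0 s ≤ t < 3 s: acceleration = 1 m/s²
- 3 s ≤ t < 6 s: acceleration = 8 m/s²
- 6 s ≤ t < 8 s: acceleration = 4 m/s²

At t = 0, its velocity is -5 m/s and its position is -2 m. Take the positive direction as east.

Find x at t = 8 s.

On each constant-a segment, Δv = aΔt and Δx = v₀Δt + ½aΔt²; chain segment to segment.
0–3 s: v starts -5 m/s; Δx = -5·3 + ½·1·3² = -10.5 m; v ends -2 m/s.
3–6 s: v starts -2 m/s; Δx = -2·3 + ½·8·3² = 30 m; v ends 22 m/s.
6–8 s: v starts 22 m/s; Δx = 22·2 + ½·4·2² = 52 m; v ends 30 m/s.
x(8) = -2 + Σ Δx = 69.5 m.

69.5 m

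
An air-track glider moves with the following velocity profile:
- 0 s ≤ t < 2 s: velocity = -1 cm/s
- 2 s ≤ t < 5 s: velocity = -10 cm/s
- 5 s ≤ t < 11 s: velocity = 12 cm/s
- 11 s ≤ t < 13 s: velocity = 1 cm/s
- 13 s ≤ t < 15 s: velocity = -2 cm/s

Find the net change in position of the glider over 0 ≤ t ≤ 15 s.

38 cm

Net displacement equals the area under the velocity-time graph (areas below the axis count negative).
0–2 s: -1 × 2 = -2 cm
2–5 s: -10 × 3 = -30 cm
5–11 s: 12 × 6 = 72 cm
11–13 s: 1 × 2 = 2 cm
13–15 s: -2 × 2 = -4 cm
Net displacement = 38 cm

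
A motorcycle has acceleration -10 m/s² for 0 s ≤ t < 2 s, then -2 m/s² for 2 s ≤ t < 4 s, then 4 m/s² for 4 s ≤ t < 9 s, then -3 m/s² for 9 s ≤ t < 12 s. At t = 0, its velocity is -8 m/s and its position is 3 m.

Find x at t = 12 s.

-252.5 m

On each constant-a segment, Δv = aΔt and Δx = v₀Δt + ½aΔt²; chain segment to segment.
0–2 s: v starts -8 m/s; Δx = -8·2 + ½·-10·2² = -36 m; v ends -28 m/s.
2–4 s: v starts -28 m/s; Δx = -28·2 + ½·-2·2² = -60 m; v ends -32 m/s.
4–9 s: v starts -32 m/s; Δx = -32·5 + ½·4·5² = -110 m; v ends -12 m/s.
9–12 s: v starts -12 m/s; Δx = -12·3 + ½·-3·3² = -49.5 m; v ends -21 m/s.
x(12) = 3 + Σ Δx = -252.5 m.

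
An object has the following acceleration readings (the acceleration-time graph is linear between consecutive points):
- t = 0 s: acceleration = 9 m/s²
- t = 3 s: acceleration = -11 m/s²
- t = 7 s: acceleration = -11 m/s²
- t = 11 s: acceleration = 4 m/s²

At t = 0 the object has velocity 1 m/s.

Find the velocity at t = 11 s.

-60 m/s

Δv equals the area under the a-t graph; then v = v₀ + Δv.
0–3 s: ½(9 + -11)(3) = -3 m/s
3–7 s: -11 × 4 = -44 m/s
7–11 s: ½(-11 + 4)(4) = -14 m/s
Δv = -61 m/s, so v(11) = 1 + (-61) = -60 m/s.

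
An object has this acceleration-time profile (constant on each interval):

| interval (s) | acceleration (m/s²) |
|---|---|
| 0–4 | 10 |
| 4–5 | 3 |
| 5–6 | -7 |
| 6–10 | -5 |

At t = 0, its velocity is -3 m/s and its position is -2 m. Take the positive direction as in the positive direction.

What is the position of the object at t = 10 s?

On each constant-a segment, Δv = aΔt and Δx = v₀Δt + ½aΔt²; chain segment to segment.
0–4 s: v starts -3 m/s; Δx = -3·4 + ½·10·4² = 68 m; v ends 37 m/s.
4–5 s: v starts 37 m/s; Δx = 37·1 + ½·3·1² = 38.5 m; v ends 40 m/s.
5–6 s: v starts 40 m/s; Δx = 40·1 + ½·-7·1² = 36.5 m; v ends 33 m/s.
6–10 s: v starts 33 m/s; Δx = 33·4 + ½·-5·4² = 92 m; v ends 13 m/s.
x(10) = -2 + Σ Δx = 233 m.

233 m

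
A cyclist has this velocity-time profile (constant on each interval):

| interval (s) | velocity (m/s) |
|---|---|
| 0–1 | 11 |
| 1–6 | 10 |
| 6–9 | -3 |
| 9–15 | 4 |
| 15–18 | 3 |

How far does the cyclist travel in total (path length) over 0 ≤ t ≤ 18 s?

Total distance travelled is ∫|v| dt — sum the magnitudes of each area piece.
0–1 s: |11| × 1 = 11 m
1–6 s: |10| × 5 = 50 m
6–9 s: |-3| × 3 = 9 m
9–15 s: |4| × 6 = 24 m
15–18 s: |3| × 3 = 9 m
Total distance = 103 m

103 m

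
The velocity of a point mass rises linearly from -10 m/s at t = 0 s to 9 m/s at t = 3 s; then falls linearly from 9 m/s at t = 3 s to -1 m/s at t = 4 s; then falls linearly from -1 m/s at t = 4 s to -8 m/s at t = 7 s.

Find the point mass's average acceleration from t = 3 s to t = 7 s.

-4.25 m/s²

Average acceleration = Δv/Δt = (-8 − 9)/(7 − 3) = -4.25 m/s².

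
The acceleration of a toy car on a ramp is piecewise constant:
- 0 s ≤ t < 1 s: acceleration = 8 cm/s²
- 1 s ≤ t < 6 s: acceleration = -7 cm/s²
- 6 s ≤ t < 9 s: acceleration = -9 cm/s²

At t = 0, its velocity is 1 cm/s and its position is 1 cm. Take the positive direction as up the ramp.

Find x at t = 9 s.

On each constant-a segment, Δv = aΔt and Δx = v₀Δt + ½aΔt²; chain segment to segment.
0–1 s: v starts 1 cm/s; Δx = 1·1 + ½·8·1² = 5 cm; v ends 9 cm/s.
1–6 s: v starts 9 cm/s; Δx = 9·5 + ½·-7·5² = -42.5 cm; v ends -26 cm/s.
6–9 s: v starts -26 cm/s; Δx = -26·3 + ½·-9·3² = -118.5 cm; v ends -53 cm/s.
x(9) = 1 + Σ Δx = -155 cm.

-155 cm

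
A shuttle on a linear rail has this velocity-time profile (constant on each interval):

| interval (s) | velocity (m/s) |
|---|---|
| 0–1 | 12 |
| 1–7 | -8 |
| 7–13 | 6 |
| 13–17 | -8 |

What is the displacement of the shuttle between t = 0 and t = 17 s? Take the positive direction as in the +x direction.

-32 m

Net displacement equals the area under the velocity-time graph (areas below the axis count negative).
0–1 s: 12 × 1 = 12 m
1–7 s: -8 × 6 = -48 m
7–13 s: 6 × 6 = 36 m
13–17 s: -8 × 4 = -32 m
Net displacement = -32 m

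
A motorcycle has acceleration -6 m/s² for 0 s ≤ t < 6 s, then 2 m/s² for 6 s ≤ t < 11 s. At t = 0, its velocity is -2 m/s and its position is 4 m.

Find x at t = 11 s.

-281 m

On each constant-a segment, Δv = aΔt and Δx = v₀Δt + ½aΔt²; chain segment to segment.
0–6 s: v starts -2 m/s; Δx = -2·6 + ½·-6·6² = -120 m; v ends -38 m/s.
6–11 s: v starts -38 m/s; Δx = -38·5 + ½·2·5² = -165 m; v ends -28 m/s.
x(11) = 4 + Σ Δx = -281 m.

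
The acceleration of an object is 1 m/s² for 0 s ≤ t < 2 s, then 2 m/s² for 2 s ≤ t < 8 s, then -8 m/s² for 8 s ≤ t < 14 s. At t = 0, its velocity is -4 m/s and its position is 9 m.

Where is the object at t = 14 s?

-57 m

On each constant-a segment, Δv = aΔt and Δx = v₀Δt + ½aΔt²; chain segment to segment.
0–2 s: v starts -4 m/s; Δx = -4·2 + ½·1·2² = -6 m; v ends -2 m/s.
2–8 s: v starts -2 m/s; Δx = -2·6 + ½·2·6² = 24 m; v ends 10 m/s.
8–14 s: v starts 10 m/s; Δx = 10·6 + ½·-8·6² = -84 m; v ends -38 m/s.
x(14) = 9 + Σ Δx = -57 m.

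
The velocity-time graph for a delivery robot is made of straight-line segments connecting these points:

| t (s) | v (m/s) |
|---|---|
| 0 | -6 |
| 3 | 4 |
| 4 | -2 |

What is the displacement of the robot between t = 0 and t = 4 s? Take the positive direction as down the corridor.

Displacement is the signed area under the v-t curve.
0–3 s: ½(-6 + 4)(3) = -3 m
3–4 s: ½(4 + -2)(1) = 1 m
Net displacement = -2 m

-2 m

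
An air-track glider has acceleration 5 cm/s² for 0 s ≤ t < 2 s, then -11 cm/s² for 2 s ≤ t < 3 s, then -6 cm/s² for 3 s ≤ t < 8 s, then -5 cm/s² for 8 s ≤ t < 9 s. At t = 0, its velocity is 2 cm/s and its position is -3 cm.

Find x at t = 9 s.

On each constant-a segment, Δv = aΔt and Δx = v₀Δt + ½aΔt²; chain segment to segment.
0–2 s: v starts 2 cm/s; Δx = 2·2 + ½·5·2² = 14 cm; v ends 12 cm/s.
2–3 s: v starts 12 cm/s; Δx = 12·1 + ½·-11·1² = 6.5 cm; v ends 1 cm/s.
3–8 s: v starts 1 cm/s; Δx = 1·5 + ½·-6·5² = -70 cm; v ends -29 cm/s.
8–9 s: v starts -29 cm/s; Δx = -29·1 + ½·-5·1² = -31.5 cm; v ends -34 cm/s.
x(9) = -3 + Σ Δx = -84 cm.

-84 cm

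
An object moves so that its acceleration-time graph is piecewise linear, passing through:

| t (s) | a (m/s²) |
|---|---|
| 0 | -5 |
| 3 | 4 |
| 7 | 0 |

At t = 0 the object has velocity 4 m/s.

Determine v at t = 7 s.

Δv equals the area under the a-t graph; then v = v₀ + Δv.
0–3 s: ½(-5 + 4)(3) = -1.5 m/s
3–7 s: ½(4 + 0)(4) = 8 m/s
Δv = 6.5 m/s, so v(7) = 4 + (6.5) = 10.5 m/s.

10.5 m/s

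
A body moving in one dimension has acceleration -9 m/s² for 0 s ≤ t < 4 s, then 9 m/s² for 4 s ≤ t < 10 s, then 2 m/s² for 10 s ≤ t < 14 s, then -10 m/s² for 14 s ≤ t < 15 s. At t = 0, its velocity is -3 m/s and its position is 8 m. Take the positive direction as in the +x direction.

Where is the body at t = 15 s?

-54 m

On each constant-a segment, Δv = aΔt and Δx = v₀Δt + ½aΔt²; chain segment to segment.
0–4 s: v starts -3 m/s; Δx = -3·4 + ½·-9·4² = -84 m; v ends -39 m/s.
4–10 s: v starts -39 m/s; Δx = -39·6 + ½·9·6² = -72 m; v ends 15 m/s.
10–14 s: v starts 15 m/s; Δx = 15·4 + ½·2·4² = 76 m; v ends 23 m/s.
14–15 s: v starts 23 m/s; Δx = 23·1 + ½·-10·1² = 18 m; v ends 13 m/s.
x(15) = 8 + Σ Δx = -54 m.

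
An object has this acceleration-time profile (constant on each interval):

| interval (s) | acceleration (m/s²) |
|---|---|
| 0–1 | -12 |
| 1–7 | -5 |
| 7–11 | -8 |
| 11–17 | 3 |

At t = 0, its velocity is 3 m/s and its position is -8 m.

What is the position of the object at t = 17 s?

On each constant-a segment, Δv = aΔt and Δx = v₀Δt + ½aΔt²; chain segment to segment.
0–1 s: v starts 3 m/s; Δx = 3·1 + ½·-12·1² = -3 m; v ends -9 m/s.
1–7 s: v starts -9 m/s; Δx = -9·6 + ½·-5·6² = -144 m; v ends -39 m/s.
7–11 s: v starts -39 m/s; Δx = -39·4 + ½·-8·4² = -220 m; v ends -71 m/s.
11–17 s: v starts -71 m/s; Δx = -71·6 + ½·3·6² = -372 m; v ends -53 m/s.
x(17) = -8 + Σ Δx = -747 m.

-747 m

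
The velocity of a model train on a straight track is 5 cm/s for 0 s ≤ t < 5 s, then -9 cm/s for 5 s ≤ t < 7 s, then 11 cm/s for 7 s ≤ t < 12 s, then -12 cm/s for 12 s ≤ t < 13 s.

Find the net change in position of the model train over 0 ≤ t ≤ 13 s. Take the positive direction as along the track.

Net displacement equals the area under the velocity-time graph (areas below the axis count negative).
0–5 s: 5 × 5 = 25 cm
5–7 s: -9 × 2 = -18 cm
7–12 s: 11 × 5 = 55 cm
12–13 s: -12 × 1 = -12 cm
Net displacement = 50 cm

50 cm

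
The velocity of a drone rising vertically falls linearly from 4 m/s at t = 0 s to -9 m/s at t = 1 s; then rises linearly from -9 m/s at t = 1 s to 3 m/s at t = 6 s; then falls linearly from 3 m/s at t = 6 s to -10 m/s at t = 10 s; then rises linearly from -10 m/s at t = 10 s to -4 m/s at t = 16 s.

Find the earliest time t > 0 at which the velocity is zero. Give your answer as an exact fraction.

t = 4/13 s

v changes sign on 0–1 s (from 4 to -9); the graph is linear there, so v = 0 at t = 0 + (-4)·(1 − 0)/(-9 − 4) = 4/13 s.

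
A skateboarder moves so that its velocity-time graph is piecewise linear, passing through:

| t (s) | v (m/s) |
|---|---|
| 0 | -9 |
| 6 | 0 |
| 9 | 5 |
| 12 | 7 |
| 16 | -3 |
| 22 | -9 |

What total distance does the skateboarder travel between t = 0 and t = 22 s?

Distance (not displacement) is the total path length: add the absolute areas under v-t.
0–6 s: |½(-9 + 0)(6)| = 27 m
6–9 s: |½(0 + 5)(3)| = 7.5 m
9–12 s: |½(5 + 7)(3)| = 18 m
12–16 s: v = 0 at t = 14.8 s; triangle areas 9.8 + 1.8 = 11.6 m
16–22 s: |½(-3 + -9)(6)| = 36 m
Total distance = 100.1 m

100.1 m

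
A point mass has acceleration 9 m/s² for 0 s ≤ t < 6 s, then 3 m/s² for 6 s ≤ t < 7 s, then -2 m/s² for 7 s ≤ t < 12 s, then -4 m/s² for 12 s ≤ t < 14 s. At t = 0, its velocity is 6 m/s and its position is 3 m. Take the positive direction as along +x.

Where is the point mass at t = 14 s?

On each constant-a segment, Δv = aΔt and Δx = v₀Δt + ½aΔt²; chain segment to segment.
0–6 s: v starts 6 m/s; Δx = 6·6 + ½·9·6² = 198 m; v ends 60 m/s.
6–7 s: v starts 60 m/s; Δx = 60·1 + ½·3·1² = 61.5 m; v ends 63 m/s.
7–12 s: v starts 63 m/s; Δx = 63·5 + ½·-2·5² = 290 m; v ends 53 m/s.
12–14 s: v starts 53 m/s; Δx = 53·2 + ½·-4·2² = 98 m; v ends 45 m/s.
x(14) = 3 + Σ Δx = 650.5 m.

650.5 m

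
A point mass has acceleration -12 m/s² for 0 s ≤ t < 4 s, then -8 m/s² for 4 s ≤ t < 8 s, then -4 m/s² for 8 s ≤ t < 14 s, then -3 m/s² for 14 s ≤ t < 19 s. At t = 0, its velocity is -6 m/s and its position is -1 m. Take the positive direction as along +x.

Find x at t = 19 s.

On each constant-a segment, Δv = aΔt and Δx = v₀Δt + ½aΔt²; chain segment to segment.
0–4 s: v starts -6 m/s; Δx = -6·4 + ½·-12·4² = -120 m; v ends -54 m/s.
4–8 s: v starts -54 m/s; Δx = -54·4 + ½·-8·4² = -280 m; v ends -86 m/s.
8–14 s: v starts -86 m/s; Δx = -86·6 + ½·-4·6² = -588 m; v ends -110 m/s.
14–19 s: v starts -110 m/s; Δx = -110·5 + ½·-3·5² = -587.5 m; v ends -125 m/s.
x(19) = -1 + Σ Δx = -1576.5 m.

-1576.5 m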